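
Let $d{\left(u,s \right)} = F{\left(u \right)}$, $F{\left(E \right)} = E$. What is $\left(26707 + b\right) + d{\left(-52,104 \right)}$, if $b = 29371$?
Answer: $56026$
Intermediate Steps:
$d{\left(u,s \right)} = u$
$\left(26707 + b\right) + d{\left(-52,104 \right)} = \left(26707 + 29371\right) - 52 = 56078 - 52 = 56026$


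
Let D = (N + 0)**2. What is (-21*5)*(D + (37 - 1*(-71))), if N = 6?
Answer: -15120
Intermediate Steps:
D = 36 (D = (6 + 0)**2 = 6**2 = 36)
(-21*5)*(D + (37 - 1*(-71))) = (-21*5)*(36 + (37 - 1*(-71))) = -105*(36 + (37 + 71)) = -105*(36 + 108) = -105*144 = -15120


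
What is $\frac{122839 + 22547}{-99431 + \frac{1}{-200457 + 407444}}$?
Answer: $- \frac{5015501997}{3430154066} \approx -1.4622$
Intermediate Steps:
$\frac{122839 + 22547}{-99431 + \frac{1}{-200457 + 407444}} = \frac{145386}{-99431 + \frac{1}{206987}} = \frac{145386}{- \frac{20580924396}{206987}} = 145386 \left(- \frac{206987}{20580924396}\right) = - \frac{5015501997}{3430154066}$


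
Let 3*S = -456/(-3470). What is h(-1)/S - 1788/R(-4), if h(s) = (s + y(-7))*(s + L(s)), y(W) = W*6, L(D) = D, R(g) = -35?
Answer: 2679119/1330 ≈ 2014.4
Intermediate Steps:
S = 76/1735 (S = (-456/(-3470))/3 = (-456*(-1/3470))/3 = (⅓)*(228/1735) = 76/1735 ≈ 0.043804)
y(W) = 6*W
h(s) = 2*s*(-42 + s) (h(s) = (s + 6*(-7))*(s + s) = (s - 42)*(2*s) = (-42 + s)*(2*s) = 2*s*(-42 + s))
h(-1)/S - 1788/R(-4) = (2*(-1)*(-42 - 1))/(76/1735) - 1788/(-35) = (2*(-1)*(-43))*(1735/76) - 1788*(-1/35) = 86*(1735/76) + 1788/35 = 74605/38 + 1788/35 = 2679119/1330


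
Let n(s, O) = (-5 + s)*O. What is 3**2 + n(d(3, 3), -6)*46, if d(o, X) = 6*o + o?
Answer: -4407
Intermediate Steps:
d(o, X) = 7*o
n(s, O) = O*(-5 + s)
3**2 + n(d(3, 3), -6)*46 = 3**2 - 6*(-5 + 7*3)*46 = 9 - 6*(-5 + 21)*46 = 9 - 6*16*46 = 9 - 96*46 = 9 - 4416 = -4407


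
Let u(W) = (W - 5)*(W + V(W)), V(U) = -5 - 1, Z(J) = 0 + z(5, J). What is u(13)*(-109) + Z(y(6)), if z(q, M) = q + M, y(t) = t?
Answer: -6093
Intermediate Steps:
z(q, M) = M + q
Z(J) = 5 + J (Z(J) = 0 + (J + 5) = 0 + (5 + J) = 5 + J)
V(U) = -6
u(W) = (-6 + W)*(-5 + W) (u(W) = (W - 5)*(W - 6) = (-5 + W)*(-6 + W) = (-6 + W)*(-5 + W))
u(13)*(-109) + Z(y(6)) = (30 + 13**2 - 11*13)*(-109) + (5 + 6) = (30 + 169 - 143)*(-109) + 11 = 56*(-109) + 11 = -6104 + 11 = -6093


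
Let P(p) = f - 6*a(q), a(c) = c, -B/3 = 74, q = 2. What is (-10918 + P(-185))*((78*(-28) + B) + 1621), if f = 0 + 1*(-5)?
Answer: 8583975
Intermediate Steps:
B = -222 (B = -3*74 = -222)
f = -5 (f = 0 - 5 = -5)
P(p) = -17 (P(p) = -5 - 6*2 = -5 - 12 = -17)
(-10918 + P(-185))*((78*(-28) + B) + 1621) = (-10918 - 17)*((78*(-28) - 222) + 1621) = -10935*((-2184 - 222) + 1621) = -10935*(-2406 + 1621) = -10935*(-785) = 8583975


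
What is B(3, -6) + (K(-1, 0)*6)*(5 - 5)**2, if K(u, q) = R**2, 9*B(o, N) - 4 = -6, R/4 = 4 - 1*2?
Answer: -2/9 ≈ -0.22222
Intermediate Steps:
R = 8 (R = 4*(4 - 1*2) = 4*(4 - 2) = 4*2 = 8)
B(o, N) = -2/9 (B(o, N) = 4/9 + (1/9)*(-6) = 4/9 - 2/3 = -2/9)
K(u, q) = 64 (K(u, q) = 8**2 = 64)
B(3, -6) + (K(-1, 0)*6)*(5 - 5)**2 = -2/9 + (64*6)*(5 - 5)**2 = -2/9 + 384*0**2 = -2/9 + 384*0 = -2/9 + 0 = -2/9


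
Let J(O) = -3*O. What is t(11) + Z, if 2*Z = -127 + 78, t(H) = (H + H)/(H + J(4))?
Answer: -93/2 ≈ -46.500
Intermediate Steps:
t(H) = 2*H/(-12 + H) (t(H) = (H + H)/(H - 3*4) = (2*H)/(H - 12) = (2*H)/(-12 + H) = 2*H/(-12 + H))
Z = -49/2 (Z = (-127 + 78)/2 = (½)*(-49) = -49/2 ≈ -24.500)
t(11) + Z = 2*11/(-12 + 11) - 49/2 = 2*11/(-1) - 49/2 = 2*11*(-1) - 49/2 = -22 - 49/2 = -93/2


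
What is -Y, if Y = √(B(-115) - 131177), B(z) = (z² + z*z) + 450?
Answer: -I*√104277 ≈ -322.92*I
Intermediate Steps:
B(z) = 450 + 2*z² (B(z) = (z² + z²) + 450 = 2*z² + 450 = 450 + 2*z²)
Y = I*√104277 (Y = √((450 + 2*(-115)²) - 131177) = √((450 + 2*13225) - 131177) = √((450 + 26450) - 131177) = √(26900 - 131177) = √(-104277) = I*√104277 ≈ 322.92*I)
-Y = -I*√104277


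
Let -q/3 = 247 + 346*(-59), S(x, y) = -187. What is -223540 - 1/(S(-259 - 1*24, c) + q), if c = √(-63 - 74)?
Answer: -13482591561/60314 ≈ -2.2354e+5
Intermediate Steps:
c = I*√137 (c = √(-137) = I*√137 ≈ 11.705*I)
q = 60501 (q = -3*(247 + 346*(-59)) = -3*(247 - 20414) = -3*(-20167) = 60501)
-223540 - 1/(S(-259 - 1*24, c) + q) = -223540 - 1/(-187 + 60501) = -223540 - 1/60314 = -13482591561/60314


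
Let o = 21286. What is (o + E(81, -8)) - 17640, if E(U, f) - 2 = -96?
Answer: 3552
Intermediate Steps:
E(U, f) = -94 (E(U, f) = 2 - 96 = -94)
(o + E(81, -8)) - 17640 = (21286 - 94) - 17640 = 21192 - 17640 = 3552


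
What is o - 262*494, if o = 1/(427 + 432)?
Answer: -111178651/859 ≈ -1.2943e+5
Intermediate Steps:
o = 1/859 ≈ 0.0011641
o - 262*494 = 1/859 - 262*494 = 1/859 - 129428 = -111178651/859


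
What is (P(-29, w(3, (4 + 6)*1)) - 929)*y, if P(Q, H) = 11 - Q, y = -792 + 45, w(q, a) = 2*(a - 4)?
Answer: 664083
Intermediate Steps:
w(q, a) = -8 + 2*a (w(q, a) = 2*(-4 + a) = -8 + 2*a)
y = -747
(P(-29, w(3, (4 + 6)*1)) - 929)*y = ((11 - 1*(-29)) - 929)*(-747) = ((11 + 29) - 929)*(-747) = (40 - 929)*(-747) = -889*(-747) = 664083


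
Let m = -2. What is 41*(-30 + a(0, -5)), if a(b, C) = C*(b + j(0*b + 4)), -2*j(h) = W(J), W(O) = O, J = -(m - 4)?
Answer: -615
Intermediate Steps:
J = 6 (J = -(-2 - 4) = -1*(-6) = 6)
j(h) = -3 (j(h) = -½*6 = -3)
a(b, C) = C*(-3 + b) (a(b, C) = C*(b - 3) = C*(-3 + b))
41*(-30 + a(0, -5)) = 41*(-30 - 5*(-3 + 0)) = 41*(-30 - 5*(-3)) = 41*(-30 + 15) = 41*(-15) = -615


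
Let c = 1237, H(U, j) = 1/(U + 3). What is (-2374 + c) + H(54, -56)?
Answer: -64808/57 ≈ -1137.0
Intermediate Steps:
H(U, j) = 1/(3 + U)
(-2374 + c) + H(54, -56) = (-2374 + 1237) + 1/(3 + 54) = -1137 + 1/57 = -64808/57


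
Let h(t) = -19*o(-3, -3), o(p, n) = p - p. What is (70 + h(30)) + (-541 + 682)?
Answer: 211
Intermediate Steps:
o(p, n) = 0
h(t) = 0 (h(t) = -19*0 = 0)
(70 + h(30)) + (-541 + 682) = (70 + 0) + (-541 + 682) = 70 + 141 = 211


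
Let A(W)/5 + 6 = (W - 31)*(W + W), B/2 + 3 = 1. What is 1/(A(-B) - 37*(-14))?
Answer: -1/592 ≈ -0.0016892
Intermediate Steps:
B = -4 (B = -6 + 2*1 = -6 + 2 = -4)
A(W) = -30 + 10*W*(-31 + W) (A(W) = -30 + 5*((W - 31)*(W + W)) = -30 + 5*((-31 + W)*(2*W)) = -30 + 5*(2*W*(-31 + W)) = -30 + 10*W*(-31 + W))
1/(A(-B) - 37*(-14)) = 1/((-30 - (-310)*(-4) + 10*(-1*(-4))²) - 37*(-14)) = 1/((-30 - 310*4 + 10*4²) + 518) = 1/((-30 - 1240 + 10*16) + 518) = 1/((-30 - 1240 + 160) + 518) = 1/(-1110 + 518) = 1/(-592) = -1/592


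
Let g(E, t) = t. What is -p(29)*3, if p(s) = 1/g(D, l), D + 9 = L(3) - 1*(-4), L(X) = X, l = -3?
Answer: 1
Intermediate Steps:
D = -2 (D = -9 + (3 - 1*(-4)) = -9 + (3 + 4) = -9 + 7 = -2)
p(s) = -1/3 (p(s) = 1/(-3) = -1/3)
-p(29)*3 = -(-1)*3/3 = -1*(-1) = 1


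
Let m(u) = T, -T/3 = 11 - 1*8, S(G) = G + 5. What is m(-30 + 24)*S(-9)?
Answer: 36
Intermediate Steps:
S(G) = 5 + G
T = -9 (T = -3*(11 - 1*8) = -3*(11 - 8) = -3*3 = -9)
m(u) = -9
m(-30 + 24)*S(-9) = -9*(5 - 9) = -9*(-4) = 36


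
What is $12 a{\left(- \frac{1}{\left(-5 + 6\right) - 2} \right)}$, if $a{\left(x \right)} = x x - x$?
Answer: $0$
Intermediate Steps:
$a{\left(x \right)} = x^{2} - x$
$12 a{\left(- \frac{1}{\left(-5 + 6\right) - 2} \right)} = 12 - \frac{1}{\left(-5 + 6\right) - 2} \left(-1 - \frac{1}{\left(-5 + 6\right) - 2}\right) = 12 - \frac{1}{1 - 2} \left(-1 - \frac{1}{1 - 2}\right) = 12 - \frac{1}{-1} \left(-1 - \frac{1}{-1}\right) = 12 \left(-1\right) \left(-1\right) \left(-1 - -1\right) = 12 \cdot 1 \left(-1 + 1\right) = 12 \cdot 1 \cdot 0 = 12 \cdot 0 = 0$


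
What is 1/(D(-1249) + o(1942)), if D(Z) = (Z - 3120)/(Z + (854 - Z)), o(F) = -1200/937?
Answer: -800198/5118553 ≈ -0.15633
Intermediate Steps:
o(F) = -1200/937 (o(F) = -1200*1/937 = -1200/937)
D(Z) = -1560/427 + Z/854 (D(Z) = (-3120 + Z)/854 = (-3120 + Z)*(1/854) = -1560/427 + Z/854)
1/(D(-1249) + o(1942)) = 1/((-1560/427 + (1/854)*(-1249)) - 1200/937) = 1/((-1560/427 - 1249/854) - 1200/937) = 1/(-4369/854 - 1200/937) = 1/(-5118553/800198) = -800198/5118553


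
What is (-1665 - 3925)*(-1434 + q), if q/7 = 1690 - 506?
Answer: -38313860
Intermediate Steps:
q = 8288 (q = 7*(1690 - 506) = 7*1184 = 8288)
(-1665 - 3925)*(-1434 + q) = (-1665 - 3925)*(-1434 + 8288) = -5590*6854 = -38313860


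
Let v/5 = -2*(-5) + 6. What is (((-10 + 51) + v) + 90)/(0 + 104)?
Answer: 211/104 ≈ 2.0288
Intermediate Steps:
v = 80 (v = 5*(-2*(-5) + 6) = 5*(10 + 6) = 5*16 = 80)
(((-10 + 51) + v) + 90)/(0 + 104) = (((-10 + 51) + 80) + 90)/(0 + 104) = ((41 + 80) + 90)/104 = (121 + 90)/104 = (1/104)*211 = 211/104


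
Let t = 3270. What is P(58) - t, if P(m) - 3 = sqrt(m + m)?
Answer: -3267 + 2*sqrt(29) ≈ -3256.2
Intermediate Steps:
P(m) = 3 + sqrt(2)*sqrt(m) (P(m) = 3 + sqrt(m + m) = 3 + sqrt(2*m) = 3 + sqrt(2)*sqrt(m))
P(58) - t = (3 + sqrt(2)*sqrt(58)) - 1*3270 = (3 + 2*sqrt(29)) - 3270 = -3267 + 2*sqrt(29)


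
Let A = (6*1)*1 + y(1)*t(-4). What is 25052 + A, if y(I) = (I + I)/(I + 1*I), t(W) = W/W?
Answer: 25059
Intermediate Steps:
t(W) = 1
y(I) = 1 (y(I) = (2*I)/(I + I) = (2*I)/((2*I)) = (2*I)*(1/(2*I)) = 1)
A = 7 (A = (6*1)*1 + 1*1 = 6*1 + 1 = 6 + 1 = 7)
25052 + A = 25052 + 7 = 25059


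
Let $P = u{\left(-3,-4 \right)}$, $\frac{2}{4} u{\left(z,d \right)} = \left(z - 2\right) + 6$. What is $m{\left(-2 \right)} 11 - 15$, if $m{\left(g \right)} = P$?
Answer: $7$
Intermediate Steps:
$u{\left(z,d \right)} = 8 + 2 z$ ($u{\left(z,d \right)} = 2 \left(\left(z - 2\right) + 6\right) = 2 \left(\left(-2 + z\right) + 6\right) = 2 \left(4 + z\right) = 8 + 2 z$)
$P = 2$ ($P = 8 + 2 \left(-3\right) = 8 - 6 = 2$)
$m{\left(g \right)} = 2$
$m{\left(-2 \right)} 11 - 15 = 2 \cdot 11 - 15 = 22 - 15 = 7$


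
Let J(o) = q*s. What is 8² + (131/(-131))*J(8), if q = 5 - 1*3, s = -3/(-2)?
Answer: 61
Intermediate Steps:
s = 3/2 (s = -3*(-½) = 3/2 ≈ 1.5000)
q = 2 (q = 5 - 3 = 2)
J(o) = 3 (J(o) = 2*(3/2) = 3)
8² + (131/(-131))*J(8) = 8² + (131/(-131))*3 = 64 + (131*(-1/131))*3 = 64 - 1*3 = 64 - 3 = 61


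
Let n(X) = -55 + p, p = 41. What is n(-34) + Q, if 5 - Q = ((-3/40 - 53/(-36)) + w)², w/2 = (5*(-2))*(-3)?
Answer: -489709009/129600 ≈ -3778.6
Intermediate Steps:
w = 60 (w = 2*((5*(-2))*(-3)) = 2*(-10*(-3)) = 2*30 = 60)
n(X) = -14 (n(X) = -55 + 41 = -14)
Q = -487894609/129600 (Q = 5 - ((-3/40 - 53/(-36)) + 60)² = 5 - ((-3*1/40 - 53*(-1/36)) + 60)² = 5 - ((-3/40 + 53/36) + 60)² = 5 - (503/360 + 60)² = 5 - (22103/360)² = 5 - 1*488542609/129600 = 5 - 488542609/129600 = -487894609/129600 ≈ -3764.6)
n(-34) + Q = -14 - 487894609/129600 = -489709009/129600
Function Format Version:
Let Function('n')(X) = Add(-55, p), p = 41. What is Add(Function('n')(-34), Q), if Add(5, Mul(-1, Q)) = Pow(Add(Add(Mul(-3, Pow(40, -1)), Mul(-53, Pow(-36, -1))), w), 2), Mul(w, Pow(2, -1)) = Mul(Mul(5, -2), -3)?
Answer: Rational(-489709009, 129600) ≈ -3778.6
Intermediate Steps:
w = 60 (w = Mul(2, Mul(Mul(5, -2), -3)) = Mul(2, Mul(-10, -3)) = Mul(2, 30) = 60)
Function('n')(X) = -14 (Function('n')(X) = Add(-55, 41) = -14)
Q = Rational(-487894609, 129600) (Q = Add(5, Mul(-1, Pow(Add(Add(Mul(-3, Pow(40, -1)), Mul(-53, Pow(-36, -1))), 60), 2))) = Add(5, Mul(-1, Pow(Add(Add(Mul(-3, Rational(1, 40)), Mul(-53, Rational(-1, 36))), 60), 2))) = Add(5, Mul(-1, Pow(Add(Add(Rational(-3, 40), Rational(53, 36)), 60), 2))) = Add(5, Mul(-1, Pow(Add(Rational(503, 360), 60), 2))) = Add(5, Mul(-1, Pow(Rational(22103, 360), 2))) = Add(5, Mul(-1, Rational(488542609, 129600))) = Add(5, Rational(-488542609, 129600)) = Rational(-487894609, 129600) ≈ -3764.6)
Add(Function('n')(-34), Q) = Add(-14, Rational(-487894609, 129600)) = Rational(-489709009, 129600)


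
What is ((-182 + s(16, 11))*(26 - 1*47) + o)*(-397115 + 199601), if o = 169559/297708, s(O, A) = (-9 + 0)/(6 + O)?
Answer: -413009618301429/545798 ≈ -7.5671e+8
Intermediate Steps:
s(O, A) = -9/(6 + O)
o = 169559/297708 (o = 169559*(1/297708) = 169559/297708 ≈ 0.56955)
((-182 + s(16, 11))*(26 - 1*47) + o)*(-397115 + 199601) = ((-182 - 9/(6 + 16))*(26 - 1*47) + 169559/297708)*(-397115 + 199601) = ((-182 - 9/22)*(26 - 47) + 169559/297708)*(-197514) = ((-182 - 9*1/22)*(-21) + 169559/297708)*(-197514) = ((-182 - 9/22)*(-21) + 169559/297708)*(-197514) = (-4013/22*(-21) + 169559/297708)*(-197514) = (84273/22 + 169559/297708)*(-197514) = (12546238291/3274788)*(-197514) = -413009618301429/545798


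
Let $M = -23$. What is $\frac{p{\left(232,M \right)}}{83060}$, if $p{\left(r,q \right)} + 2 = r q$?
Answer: $- \frac{2669}{41530} \approx -0.064267$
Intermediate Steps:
$p{\left(r,q \right)} = -2 + q r$ ($p{\left(r,q \right)} = -2 + r q = -2 + q r$)
$\frac{p{\left(232,M \right)}}{83060} = \frac{-2 - 5336}{83060} = \left(-2 - 5336\right) \frac{1}{83060} = \left(-5338\right) \frac{1}{83060} = - \frac{2669}{41530}$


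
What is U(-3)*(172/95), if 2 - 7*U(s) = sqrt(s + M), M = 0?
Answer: 344/665 - 172*I*sqrt(3)/665 ≈ 0.51729 - 0.44799*I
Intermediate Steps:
U(s) = 2/7 - sqrt(s)/7 (U(s) = 2/7 - sqrt(s + 0)/7 = 2/7 - sqrt(s)/7)
U(-3)*(172/95) = (2/7 - I*sqrt(3)/7)*(172/95) = 344/665 - 172*I*sqrt(3)/665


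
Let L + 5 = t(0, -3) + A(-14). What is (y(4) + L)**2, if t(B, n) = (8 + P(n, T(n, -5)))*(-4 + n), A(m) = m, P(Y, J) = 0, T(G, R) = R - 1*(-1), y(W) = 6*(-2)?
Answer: 7569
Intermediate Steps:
y(W) = -12
T(G, R) = 1 + R (T(G, R) = R + 1 = 1 + R)
t(B, n) = -32 + 8*n (t(B, n) = (8 + 0)*(-4 + n) = 8*(-4 + n) = -32 + 8*n)
L = -75 (L = -5 + ((-32 + 8*(-3)) - 14) = -5 + ((-32 - 24) - 14) = -5 + (-56 - 14) = -5 - 70 = -75)
(y(4) + L)**2 = (-12 - 75)**2 = (-87)**2 = 7569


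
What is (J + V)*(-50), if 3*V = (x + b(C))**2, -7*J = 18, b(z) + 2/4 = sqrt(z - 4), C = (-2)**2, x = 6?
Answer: -15775/42 ≈ -375.60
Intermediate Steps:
C = 4
b(z) = -1/2 + sqrt(-4 + z) (b(z) = -1/2 + sqrt(z - 4) = -1/2 + sqrt(-4 + z))
J = -18/7 (J = -1/7*18 = -18/7 ≈ -2.5714)
V = 121/12 (V = (6 + (-1/2 + sqrt(-4 + 4)))**2/3 = (6 + (-1/2 + sqrt(0)))**2/3 = (6 + (-1/2 + 0))**2/3 = (6 - 1/2)**2/3 = (11/2)**2/3 = (1/3)*(121/4) = 121/12 ≈ 10.083)
(J + V)*(-50) = (-18/7 + 121/12)*(-50) = (631/84)*(-50) = -15775/42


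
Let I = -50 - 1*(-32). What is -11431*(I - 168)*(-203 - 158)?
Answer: -767545926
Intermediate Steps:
I = -18 (I = -50 + 32 = -18)
-11431*(I - 168)*(-203 - 158) = -11431*(-18 - 168)*(-203 - 158) = -(-2126166)*(-361) = -11431*67146 = -767545926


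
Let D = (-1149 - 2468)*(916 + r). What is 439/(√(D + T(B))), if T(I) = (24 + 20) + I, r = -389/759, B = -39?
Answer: -439*I*√476896158915/1256643370 ≈ -0.24125*I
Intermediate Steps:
r = -389/759 (r = -389*1/759 = -389/759 ≈ -0.51252)
T(I) = 44 + I
D = -2513290535/759 (D = (-1149 - 2468)*(916 - 389/759) = -3617*694855/759 = -2513290535/759 ≈ -3.3113e+6)
439/(√(D + T(B))) = 439/(√(-2513290535/759 + (44 - 39))) = 439/(√(-2513290535/759 + 5)) = 439/(√(-2513286740/759)) = 439/((2*I*√476896158915/759)) = 439*(-I*√476896158915/1256643370) = -439*I*√476896158915/1256643370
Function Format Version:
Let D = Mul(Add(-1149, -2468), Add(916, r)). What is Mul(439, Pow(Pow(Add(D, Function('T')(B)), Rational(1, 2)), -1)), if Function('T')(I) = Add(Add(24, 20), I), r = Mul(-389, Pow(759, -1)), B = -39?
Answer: Mul(Rational(-439, 1256643370), I, Pow(476896158915, Rational(1, 2))) ≈ Mul(-0.24125, I)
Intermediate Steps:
r = Rational(-389, 759) (r = Mul(-389, Rational(1, 759)) = Rational(-389, 759) ≈ -0.51252)
Function('T')(I) = Add(44, I)
D = Rational(-2513290535, 759) (D = Mul(Add(-1149, -2468), Add(916, Rational(-389, 759))) = Mul(-3617, Rational(694855, 759)) = Rational(-2513290535, 759) ≈ -3.3113e+6)
Mul(439, Pow(Pow(Add(D, Function('T')(B)), Rational(1, 2)), -1)) = Mul(439, Pow(Pow(Add(Rational(-2513290535, 759), Add(44, -39)), Rational(1, 2)), -1)) = Mul(439, Pow(Pow(Add(Rational(-2513290535, 759), 5), Rational(1, 2)), -1)) = Mul(439, Pow(Pow(Rational(-2513286740, 759), Rational(1, 2)), -1)) = Mul(439, Pow(Mul(Rational(2, 759), I, Pow(476896158915, Rational(1, 2))), -1)) = Mul(439, Mul(Rational(-1, 1256643370), I, Pow(476896158915, Rational(1, 2)))) = Mul(Rational(-439, 1256643370), I, Pow(476896158915, Rational(1, 2)))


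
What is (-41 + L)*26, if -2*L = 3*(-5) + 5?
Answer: -936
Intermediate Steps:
L = 5 (L = -(3*(-5) + 5)/2 = -(-15 + 5)/2 = -1/2*(-10) = 5)
(-41 + L)*26 = (-41 + 5)*26 = -36*26 = -936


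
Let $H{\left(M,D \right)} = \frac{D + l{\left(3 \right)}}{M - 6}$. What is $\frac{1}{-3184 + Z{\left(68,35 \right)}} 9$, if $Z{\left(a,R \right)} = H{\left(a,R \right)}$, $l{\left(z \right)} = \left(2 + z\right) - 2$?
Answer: $- \frac{31}{10965} \approx -0.0028272$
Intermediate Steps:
$l{\left(z \right)} = z$
$H{\left(M,D \right)} = \frac{3 + D}{-6 + M}$ ($H{\left(M,D \right)} = \frac{D + 3}{M - 6} = \frac{3 + D}{-6 + M}$)
$Z{\left(a,R \right)} = \frac{3 + R}{-6 + a}$
$\frac{1}{-3184 + Z{\left(68,35 \right)}} 9 = \frac{1}{-3184 + \frac{3 + 35}{-6 + 68}} \cdot 9 = \frac{1}{-3184 + \frac{1}{62} \cdot 38} \cdot 9 = \frac{1}{-3184 + \frac{19}{31}} \cdot 9 = \frac{1}{- \frac{98685}{31}} \cdot 9 = \left(- \frac{31}{98685}\right) 9 = - \frac{31}{10965}$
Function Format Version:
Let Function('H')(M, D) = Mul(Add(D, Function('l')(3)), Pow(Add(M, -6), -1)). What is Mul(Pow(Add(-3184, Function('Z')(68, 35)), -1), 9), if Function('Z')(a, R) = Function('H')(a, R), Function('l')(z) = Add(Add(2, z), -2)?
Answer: Rational(-31, 10965) ≈ -0.0028272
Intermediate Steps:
Function('l')(z) = z
Function('H')(M, D) = Mul(Pow(Add(-6, M), -1), Add(3, D)) (Function('H')(M, D) = Mul(Add(D, 3), Pow(Add(M, -6), -1)) = Mul(Add(3, D), Pow(Add(-6, M), -1)) = Mul(Pow(Add(-6, M), -1), Add(3, D)))
Function('Z')(a, R) = Mul(Pow(Add(-6, a), -1), Add(3, R))
Mul(Pow(Add(-3184, Function('Z')(68, 35)), -1), 9) = Mul(Pow(Add(-3184, Mul(Pow(Add(-6, 68), -1), Add(3, 35))), -1), 9) = Mul(Pow(Add(-3184, Mul(Pow(62, -1), 38)), -1), 9) = Mul(Pow(Add(-3184, Mul(Rational(1, 62), 38)), -1), 9) = Mul(Pow(Add(-3184, Rational(19, 31)), -1), 9) = Mul(Pow(Rational(-98685, 31), -1), 9) = Mul(Rational(-31, 98685), 9) = Rational(-31, 10965)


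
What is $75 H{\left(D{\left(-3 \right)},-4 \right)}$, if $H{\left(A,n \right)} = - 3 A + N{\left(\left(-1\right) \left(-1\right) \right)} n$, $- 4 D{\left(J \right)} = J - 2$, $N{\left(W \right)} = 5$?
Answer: $- \frac{7125}{4} \approx -1781.3$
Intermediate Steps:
$D{\left(J \right)} = \frac{1}{2} - \frac{J}{4}$ ($D{\left(J \right)} = - \frac{J - 2}{4} = - \frac{-2 + J}{4} = \frac{1}{2} - \frac{J}{4}$)
$H{\left(A,n \right)} = - 3 A + 5 n$
$75 H{\left(D{\left(-3 \right)},-4 \right)} = 75 \left(- 3 \left(\frac{1}{2} - - \frac{3}{4}\right) + 5 \left(-4\right)\right) = 75 \left(- 3 \left(\frac{1}{2} + \frac{3}{4}\right) - 20\right) = 75 \left(\left(-3\right) \frac{5}{4} - 20\right) = 75 \left(- \frac{15}{4} - 20\right) = 75 \left(- \frac{95}{4}\right) = - \frac{7125}{4}$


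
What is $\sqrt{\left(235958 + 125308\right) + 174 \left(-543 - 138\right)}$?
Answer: $2 \sqrt{60693} \approx 492.72$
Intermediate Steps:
$\sqrt{\left(235958 + 125308\right) + 174 \left(-543 - 138\right)} = \sqrt{361266 + 174 \left(-681\right)} = \sqrt{361266 - 118494} = \sqrt{242772} = 2 \sqrt{60693}$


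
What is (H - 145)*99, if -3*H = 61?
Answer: -16368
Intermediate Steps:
H = -61/3 (H = -⅓*61 = -61/3 ≈ -20.333)
(H - 145)*99 = (-61/3 - 145)*99 = -496/3*99 = -16368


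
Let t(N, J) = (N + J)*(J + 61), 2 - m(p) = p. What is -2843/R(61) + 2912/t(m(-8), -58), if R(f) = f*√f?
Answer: -182/9 - 2843*√61/3721 ≈ -26.190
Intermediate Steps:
m(p) = 2 - p
R(f) = f^(3/2)
t(N, J) = (61 + J)*(J + N) (t(N, J) = (J + N)*(61 + J) = (61 + J)*(J + N))
-2843/R(61) + 2912/t(m(-8), -58) = -2843*√61/3721 + 2912/((-58)² + 61*(-58) + 61*(2 - 1*(-8)) - 58*(2 - 1*(-8))) = -2843*√61/3721 + 2912/(3364 - 3538 + 61*(2 + 8) - 58*(2 + 8)) = -2843*√61/3721 + 2912/(3364 - 3538 + 61*10 - 58*10) = -2843*√61/3721 + 2912/(3364 - 3538 + 610 - 580) = -2843*√61/3721 + 2912/(-144) = -2843*√61/3721 + 2912*(-1/144) = -2843*√61/3721 - 182/9 = -182/9 - 2843*√61/3721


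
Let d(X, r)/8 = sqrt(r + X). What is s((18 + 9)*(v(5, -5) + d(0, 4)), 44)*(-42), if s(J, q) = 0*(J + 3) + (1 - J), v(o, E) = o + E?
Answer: 18102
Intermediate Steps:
d(X, r) = 8*sqrt(X + r) (d(X, r) = 8*sqrt(r + X) = 8*sqrt(X + r))
v(o, E) = E + o
s(J, q) = 1 - J (s(J, q) = 0*(3 + J) + (1 - J) = 0 + (1 - J) = 1 - J)
s((18 + 9)*(v(5, -5) + d(0, 4)), 44)*(-42) = (1 - (18 + 9)*((-5 + 5) + 8*sqrt(0 + 4)))*(-42) = (1 - 27*(0 + 8*sqrt(4)))*(-42) = (1 - 27*(0 + 8*2))*(-42) = (1 - 27*(0 + 16))*(-42) = (1 - 27*16)*(-42) = (1 - 1*432)*(-42) = (1 - 432)*(-42) = -431*(-42) = 18102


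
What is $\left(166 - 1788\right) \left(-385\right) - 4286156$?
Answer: $-3661686$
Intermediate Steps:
$\left(166 - 1788\right) \left(-385\right) - 4286156 = \left(-1622\right) \left(-385\right) - 4286156 = 624470 - 4286156 = -3661686$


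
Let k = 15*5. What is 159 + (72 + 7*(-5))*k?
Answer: 2934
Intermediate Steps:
k = 75
159 + (72 + 7*(-5))*k = 159 + (72 + 7*(-5))*75 = 159 + (72 - 35)*75 = 159 + 37*75 = 159 + 2775 = 2934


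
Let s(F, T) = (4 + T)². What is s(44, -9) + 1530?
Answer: 1555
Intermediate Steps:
s(44, -9) + 1530 = (4 - 9)² + 1530 = (-5)² + 1530 = 25 + 1530 = 1555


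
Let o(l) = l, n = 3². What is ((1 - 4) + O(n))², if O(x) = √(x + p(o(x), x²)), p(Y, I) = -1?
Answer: 17 - 12*√2 ≈ 0.029437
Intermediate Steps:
n = 9
O(x) = √(-1 + x) (O(x) = √(x - 1) = √(-1 + x))
((1 - 4) + O(n))² = ((1 - 4) + √(-1 + 9))² = (-3 + √8)² = (-3 + 2*√2)²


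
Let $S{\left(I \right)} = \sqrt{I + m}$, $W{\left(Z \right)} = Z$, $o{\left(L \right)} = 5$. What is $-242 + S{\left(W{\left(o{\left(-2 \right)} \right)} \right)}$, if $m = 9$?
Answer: $-242 + \sqrt{14} \approx -238.26$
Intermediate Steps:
$S{\left(I \right)} = \sqrt{9 + I}$ ($S{\left(I \right)} = \sqrt{I + 9} = \sqrt{9 + I}$)
$-242 + S{\left(W{\left(o{\left(-2 \right)} \right)} \right)} = -242 + \sqrt{9 + 5} = -242 + \sqrt{14}$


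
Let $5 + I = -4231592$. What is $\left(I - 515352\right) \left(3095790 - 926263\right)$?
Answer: $-10298634023123$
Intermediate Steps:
$I = -4231597$ ($I = -5 - 4231592 = -4231597$)
$\left(I - 515352\right) \left(3095790 - 926263\right) = \left(-4231597 - 515352\right) \left(3095790 - 926263\right) = \left(-4746949\right) 2169527 = -10298634023123$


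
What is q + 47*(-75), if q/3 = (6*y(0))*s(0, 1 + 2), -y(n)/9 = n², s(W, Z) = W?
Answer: -3525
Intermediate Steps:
y(n) = -9*n²
q = 0 (q = 3*((6*(-9*0²))*0) = 3*((6*(-9*0))*0) = 3*((6*0)*0) = 3*(0*0) = 3*0 = 0)
q + 47*(-75) = 0 + 47*(-75) = 0 - 3525 = -3525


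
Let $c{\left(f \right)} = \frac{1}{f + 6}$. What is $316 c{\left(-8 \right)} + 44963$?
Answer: $44805$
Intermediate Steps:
$c{\left(f \right)} = \frac{1}{6 + f}$
$316 c{\left(-8 \right)} + 44963 = \frac{316}{6 - 8} + 44963 = \frac{316}{-2} + 44963 = 316 \left(- \frac{1}{2}\right) + 44963 = -158 + 44963 = 44805$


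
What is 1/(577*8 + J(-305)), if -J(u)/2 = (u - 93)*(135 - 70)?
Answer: 1/56356 ≈ 1.7744e-5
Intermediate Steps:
J(u) = 12090 - 130*u (J(u) = -2*(u - 93)*(135 - 70) = -2*(-93 + u)*65 = -2*(-6045 + 65*u) = 12090 - 130*u)
1/(577*8 + J(-305)) = 1/(577*8 + (12090 - 130*(-305))) = 1/(4616 + (12090 + 39650)) = 1/(4616 + 51740) = 1/56356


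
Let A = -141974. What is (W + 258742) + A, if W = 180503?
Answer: 297271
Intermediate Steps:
(W + 258742) + A = (180503 + 258742) - 141974 = 439245 - 141974 = 297271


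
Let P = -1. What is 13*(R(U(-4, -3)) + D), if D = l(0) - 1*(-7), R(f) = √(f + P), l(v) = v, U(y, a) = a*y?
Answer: 91 + 13*√11 ≈ 134.12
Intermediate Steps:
R(f) = √(-1 + f) (R(f) = √(f - 1) = √(-1 + f))
D = 7 (D = 0 - 1*(-7) = 0 + 7 = 7)
13*(R(U(-4, -3)) + D) = 13*(√(-1 - 3*(-4)) + 7) = 13*(√(-1 + 12) + 7) = 13*(√11 + 7) = 13*(7 + √11) = 91 + 13*√11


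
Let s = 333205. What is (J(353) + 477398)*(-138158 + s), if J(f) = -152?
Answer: 93085400562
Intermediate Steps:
(J(353) + 477398)*(-138158 + s) = (-152 + 477398)*(-138158 + 333205) = 477246*195047 = 93085400562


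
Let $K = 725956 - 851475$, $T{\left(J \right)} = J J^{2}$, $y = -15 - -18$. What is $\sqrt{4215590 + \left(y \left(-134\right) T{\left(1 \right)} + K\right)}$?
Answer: $\sqrt{4089669} \approx 2022.3$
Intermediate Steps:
$y = 3$ ($y = -15 + 18 = 3$)
$T{\left(J \right)} = J^{3}$
$K = -125519$ ($K = 725956 - 851475 = -125519$)
$\sqrt{4215590 + \left(y \left(-134\right) T{\left(1 \right)} + K\right)} = \sqrt{4215590 - \left(125519 - 3 \left(-134\right) 1^{3}\right)} = \sqrt{4215590 - 125921} = \sqrt{4089669}$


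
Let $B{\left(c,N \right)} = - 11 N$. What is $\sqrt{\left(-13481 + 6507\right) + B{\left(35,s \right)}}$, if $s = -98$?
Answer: $2 i \sqrt{1474} \approx 76.785 i$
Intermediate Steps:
$\sqrt{\left(-13481 + 6507\right) + B{\left(35,s \right)}} = \sqrt{\left(-13481 + 6507\right) - -1078} = \sqrt{-6974 + 1078} = \sqrt{-5896} = 2 i \sqrt{1474}$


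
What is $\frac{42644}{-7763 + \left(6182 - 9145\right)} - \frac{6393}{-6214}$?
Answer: $- \frac{98209249}{33325682} \approx -2.947$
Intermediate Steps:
$\frac{42644}{-7763 + \left(6182 - 9145\right)} - \frac{6393}{-6214} = \frac{42644}{-7763 + \left(6182 - 9145\right)} - - \frac{6393}{6214} = \frac{42644}{-7763 - 2963} + \frac{6393}{6214} = \frac{42644}{-10726} + \frac{6393}{6214} = 42644 \left(- \frac{1}{10726}\right) + \frac{6393}{6214} = - \frac{21322}{5363} + \frac{6393}{6214} = - \frac{98209249}{33325682}$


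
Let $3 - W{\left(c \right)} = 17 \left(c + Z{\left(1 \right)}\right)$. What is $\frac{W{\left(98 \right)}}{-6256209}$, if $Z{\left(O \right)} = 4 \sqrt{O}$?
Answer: $\frac{577}{2085403} \approx 0.00027669$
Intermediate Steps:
$W{\left(c \right)} = -65 - 17 c$ ($W{\left(c \right)} = 3 - 17 \left(c + 4 \sqrt{1}\right) = 3 - 17 \left(c + 4 \cdot 1\right) = 3 - 17 \left(c + 4\right) = 3 - 17 \left(4 + c\right) = 3 - \left(68 + 17 c\right) = -65 - 17 c$)
$\frac{W{\left(98 \right)}}{-6256209} = \frac{-65 - 1666}{-6256209} = \left(-65 - 1666\right) \left(- \frac{1}{6256209}\right) = \left(-1731\right) \left(- \frac{1}{6256209}\right) = \frac{577}{2085403}$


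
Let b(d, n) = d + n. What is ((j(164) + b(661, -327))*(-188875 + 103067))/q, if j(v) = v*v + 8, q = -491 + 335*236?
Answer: -2337238304/78569 ≈ -29748.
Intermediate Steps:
q = 78569 (q = -491 + 79060 = 78569)
j(v) = 8 + v**2 (j(v) = v**2 + 8 = 8 + v**2)
((j(164) + b(661, -327))*(-188875 + 103067))/q = (((8 + 164**2) + (661 - 327))*(-188875 + 103067))/78569 = (((8 + 26896) + 334)*(-85808))*(1/78569) = ((26904 + 334)*(-85808))*(1/78569) = (27238*(-85808))*(1/78569) = -2337238304*1/78569 = -2337238304/78569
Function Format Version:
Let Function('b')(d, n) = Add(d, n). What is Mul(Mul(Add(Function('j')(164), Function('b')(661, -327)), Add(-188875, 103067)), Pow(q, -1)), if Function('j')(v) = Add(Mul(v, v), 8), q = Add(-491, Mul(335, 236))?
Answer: Rational(-2337238304, 78569) ≈ -29748.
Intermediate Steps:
q = 78569 (q = Add(-491, 79060) = 78569)
Function('j')(v) = Add(8, Pow(v, 2)) (Function('j')(v) = Add(Pow(v, 2), 8) = Add(8, Pow(v, 2)))
Mul(Mul(Add(Function('j')(164), Function('b')(661, -327)), Add(-188875, 103067)), Pow(q, -1)) = Mul(Mul(Add(Add(8, Pow(164, 2)), Add(661, -327)), Add(-188875, 103067)), Pow(78569, -1)) = Mul(Mul(Add(Add(8, 26896), 334), -85808), Rational(1, 78569)) = Mul(Mul(Add(26904, 334), -85808), Rational(1, 78569)) = Mul(Mul(27238, -85808), Rational(1, 78569)) = Mul(-2337238304, Rational(1, 78569)) = Rational(-2337238304, 78569)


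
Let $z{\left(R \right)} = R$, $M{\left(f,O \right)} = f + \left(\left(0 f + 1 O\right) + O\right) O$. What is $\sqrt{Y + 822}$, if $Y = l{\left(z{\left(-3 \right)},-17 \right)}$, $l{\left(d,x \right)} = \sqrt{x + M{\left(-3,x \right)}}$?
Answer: $\sqrt{822 + 3 \sqrt{62}} \approx 29.08$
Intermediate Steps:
$M{\left(f,O \right)} = f + 2 O^{2}$ ($M{\left(f,O \right)} = f + \left(\left(0 + O\right) + O\right) O = f + \left(O + O\right) O = f + 2 O O = f + 2 O^{2}$)
$l{\left(d,x \right)} = \sqrt{-3 + x + 2 x^{2}}$ ($l{\left(d,x \right)} = \sqrt{x + \left(-3 + 2 x^{2}\right)} = \sqrt{-3 + x + 2 x^{2}}$)
$Y = 3 \sqrt{62}$ ($Y = \sqrt{-3 - 17 + 2 \left(-17\right)^{2}} = \sqrt{-3 - 17 + 2 \cdot 289} = \sqrt{-3 - 17 + 578} = \sqrt{558} = 3 \sqrt{62} \approx 23.622$)
$\sqrt{Y + 822} = \sqrt{3 \sqrt{62} + 822} = \sqrt{822 + 3 \sqrt{62}}$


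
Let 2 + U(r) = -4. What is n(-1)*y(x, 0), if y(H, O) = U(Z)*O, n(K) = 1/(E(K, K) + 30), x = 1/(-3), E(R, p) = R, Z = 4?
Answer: 0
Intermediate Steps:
U(r) = -6 (U(r) = -2 - 4 = -6)
x = -1/3 ≈ -0.33333
n(K) = 1/(30 + K) (n(K) = 1/(K + 30) = 1/(30 + K))
y(H, O) = -6*O
n(-1)*y(x, 0) = (-6*0)/(30 - 1) = 0/29 = (1/29)*0 = 0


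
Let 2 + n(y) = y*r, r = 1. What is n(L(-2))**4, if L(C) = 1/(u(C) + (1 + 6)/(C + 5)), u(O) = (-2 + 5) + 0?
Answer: 707281/65536 ≈ 10.792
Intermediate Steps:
u(O) = 3 (u(O) = 3 + 0 = 3)
L(C) = 1/(3 + 7/(5 + C)) (L(C) = 1/(3 + (1 + 6)/(C + 5)) = 1/(3 + 7/(5 + C)))
n(y) = -2 + y (n(y) = -2 + y*1 = -2 + y)
n(L(-2))**4 = (-2 + (5 - 2)/(22 + 3*(-2)))**4 = (-2 + 3/(22 - 6))**4 = (-2 + 3/16)**4 = (-29/16)**4 = 707281/65536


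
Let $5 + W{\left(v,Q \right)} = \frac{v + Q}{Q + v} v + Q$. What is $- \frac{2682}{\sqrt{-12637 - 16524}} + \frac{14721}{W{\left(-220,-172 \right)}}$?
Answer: $- \frac{14721}{397} + \frac{2682 i \sqrt{241}}{2651} \approx -37.081 + 15.706 i$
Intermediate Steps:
$W{\left(v,Q \right)} = -5 + Q + v$ ($W{\left(v,Q \right)} = -5 + \left(\frac{v + Q}{Q + v} v + Q\right) = -5 + \left(\frac{Q + v}{Q + v} v + Q\right) = -5 + \left(1 v + Q\right) = -5 + \left(v + Q\right) = -5 + \left(Q + v\right) = -5 + Q + v$)
$- \frac{2682}{\sqrt{-12637 - 16524}} + \frac{14721}{W{\left(-220,-172 \right)}} = - \frac{2682}{\sqrt{-12637 - 16524}} + \frac{14721}{-5 - 172 - 220} = - \frac{2682}{\sqrt{-12637 - 16524}} + \frac{14721}{-397} = - \frac{2682}{\sqrt{-12637 - 16524}} + 14721 \left(- \frac{1}{397}\right) = - \frac{2682}{\sqrt{-29161}} - \frac{14721}{397} = - \frac{2682}{11 i \sqrt{241}} - \frac{14721}{397} = - 2682 \left(- \frac{i \sqrt{241}}{2651}\right) - \frac{14721}{397} = \frac{2682 i \sqrt{241}}{2651} - \frac{14721}{397} = - \frac{14721}{397} + \frac{2682 i \sqrt{241}}{2651}$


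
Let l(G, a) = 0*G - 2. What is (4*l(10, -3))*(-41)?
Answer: 328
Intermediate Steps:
l(G, a) = -2 (l(G, a) = 0 - 2 = -2)
(4*l(10, -3))*(-41) = (4*(-2))*(-41) = -8*(-41) = 328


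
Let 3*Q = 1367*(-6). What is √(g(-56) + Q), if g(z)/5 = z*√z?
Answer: √(-2734 - 560*I*√14) ≈ 18.849 - 55.581*I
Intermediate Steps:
g(z) = 5*z^(3/2) (g(z) = 5*(z*√z) = 5*z^(3/2))
Q = -2734 (Q = (1367*(-6))/3 = (⅓)*(-8202) = -2734)
√(g(-56) + Q) = √(5*(-56)^(3/2) - 2734) = √(5*(-112*I*√14) - 2734) = √(-560*I*√14 - 2734) = √(-2734 - 560*I*√14)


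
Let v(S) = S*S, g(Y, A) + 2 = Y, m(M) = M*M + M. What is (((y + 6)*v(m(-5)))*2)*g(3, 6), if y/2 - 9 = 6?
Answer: 28800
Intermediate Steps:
m(M) = M + M**2 (m(M) = M**2 + M = M + M**2)
g(Y, A) = -2 + Y
v(S) = S**2
y = 30 (y = 18 + 2*6 = 18 + 12 = 30)
(((y + 6)*v(m(-5)))*2)*g(3, 6) = (((30 + 6)*(-5*(1 - 5))**2)*2)*(-2 + 3) = ((36*(-5*(-4))**2)*2)*1 = ((36*20**2)*2)*1 = ((36*400)*2)*1 = (14400*2)*1 = 28800*1 = 28800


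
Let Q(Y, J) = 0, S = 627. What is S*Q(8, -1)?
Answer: 0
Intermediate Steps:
S*Q(8, -1) = 627*0 = 0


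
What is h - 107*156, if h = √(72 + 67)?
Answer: -16692 + √139 ≈ -16680.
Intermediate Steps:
h = √139 ≈ 11.790
h - 107*156 = √139 - 107*156 = √139 - 16692 = -16692 + √139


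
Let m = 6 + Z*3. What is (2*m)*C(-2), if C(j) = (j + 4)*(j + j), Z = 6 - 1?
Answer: -336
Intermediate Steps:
Z = 5
m = 21 (m = 6 + 5*3 = 6 + 15 = 21)
C(j) = 2*j*(4 + j) (C(j) = (4 + j)*(2*j) = 2*j*(4 + j))
(2*m)*C(-2) = (2*21)*(2*(-2)*(4 - 2)) = 42*(2*(-2)*2) = 42*(-8) = -336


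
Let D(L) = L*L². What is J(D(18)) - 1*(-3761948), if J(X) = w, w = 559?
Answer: 3762507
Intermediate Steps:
D(L) = L³
J(X) = 559
J(D(18)) - 1*(-3761948) = 559 - 1*(-3761948) = 559 + 3761948 = 3762507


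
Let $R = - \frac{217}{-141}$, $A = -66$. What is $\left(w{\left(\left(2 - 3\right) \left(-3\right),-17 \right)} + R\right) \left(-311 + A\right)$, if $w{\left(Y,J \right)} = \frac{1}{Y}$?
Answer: $- \frac{33176}{47} \approx -705.87$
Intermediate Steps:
$R = \frac{217}{141}$ ($R = \left(-217\right) \left(- \frac{1}{141}\right) = \frac{217}{141} \approx 1.539$)
$\left(w{\left(\left(2 - 3\right) \left(-3\right),-17 \right)} + R\right) \left(-311 + A\right) = \left(\frac{1}{\left(2 - 3\right) \left(-3\right)} + \frac{217}{141}\right) \left(-311 - 66\right) = \left(\frac{1}{\left(-1\right) \left(-3\right)} + \frac{217}{141}\right) \left(-377\right) = \left(\frac{1}{3} + \frac{217}{141}\right) \left(-377\right) = \frac{88}{47} \left(-377\right) = - \frac{33176}{47}$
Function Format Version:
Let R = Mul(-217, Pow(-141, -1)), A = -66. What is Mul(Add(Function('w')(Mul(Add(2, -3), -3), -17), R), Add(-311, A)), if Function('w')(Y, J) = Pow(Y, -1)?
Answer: Rational(-33176, 47) ≈ -705.87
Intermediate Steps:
R = Rational(217, 141) (R = Mul(-217, Rational(-1, 141)) = Rational(217, 141) ≈ 1.5390)
Mul(Add(Function('w')(Mul(Add(2, -3), -3), -17), R), Add(-311, A)) = Mul(Add(Pow(Mul(Add(2, -3), -3), -1), Rational(217, 141)), Add(-311, -66)) = Mul(Add(Pow(Mul(-1, -3), -1), Rational(217, 141)), -377) = Mul(Add(Pow(3, -1), Rational(217, 141)), -377) = Mul(Add(Rational(1, 3), Rational(217, 141)), -377) = Mul(Rational(88, 47), -377) = Rational(-33176, 47)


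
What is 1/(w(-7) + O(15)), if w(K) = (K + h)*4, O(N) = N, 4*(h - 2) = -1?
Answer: -1/6 ≈ -0.16667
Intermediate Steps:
h = 7/4 (h = 2 + (1/4)*(-1) = 2 - 1/4 = 7/4 ≈ 1.7500)
w(K) = 7 + 4*K (w(K) = (K + 7/4)*4 = (7/4 + K)*4 = 7 + 4*K)
1/(w(-7) + O(15)) = 1/((7 + 4*(-7)) + 15) = 1/((7 - 28) + 15) = 1/(-21 + 15) = 1/(-6) = -1/6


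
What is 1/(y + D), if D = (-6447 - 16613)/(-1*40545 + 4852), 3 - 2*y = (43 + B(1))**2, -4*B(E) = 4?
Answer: -71386/62809253 ≈ -0.0011366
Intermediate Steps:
B(E) = -1 (B(E) = -1/4*4 = -1)
y = -1761/2 (y = 3/2 - (43 - 1)**2/2 = 3/2 - 1/2*42**2 = 3/2 - 1/2*1764 = 3/2 - 882 = -1761/2 ≈ -880.50)
D = 23060/35693 (D = -23060/(-40545 + 4852) = -23060/(-35693) = -23060*(-1/35693) = 23060/35693 ≈ 0.64606)
1/(y + D) = 1/(-1761/2 + 23060/35693) = 1/(-62809253/71386) = -71386/62809253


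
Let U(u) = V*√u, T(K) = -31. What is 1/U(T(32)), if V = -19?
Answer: I*√31/589 ≈ 0.0094529*I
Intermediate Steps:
U(u) = -19*√u
1/U(T(32)) = 1/(-19*I*√31) = I*√31/589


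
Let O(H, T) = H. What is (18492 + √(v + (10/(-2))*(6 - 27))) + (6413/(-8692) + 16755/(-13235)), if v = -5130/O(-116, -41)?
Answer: 8026655285/434108 + √501990/58 ≈ 18502.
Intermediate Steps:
v = 2565/58 (v = -5130/(-116) = -5130*(-1/116) = 2565/58 ≈ 44.224)
(18492 + √(v + (10/(-2))*(6 - 27))) + (6413/(-8692) + 16755/(-13235)) = (18492 + √(2565/58 + (10/(-2))*(6 - 27))) + (6413/(-8692) + 16755/(-13235)) = (18492 + √(2565/58 + (10*(-½))*(-21))) + (6413*(-1/8692) + 16755*(-1/13235)) = (18492 + √(2565/58 - 5*(-21))) + (-121/164 - 3351/2647) = (18492 + √(2565/58 + 105)) - 869851/434108 = (18492 + √(8655/58)) - 869851/434108 = (18492 + √501990/58) - 869851/434108 = 8026655285/434108 + √501990/58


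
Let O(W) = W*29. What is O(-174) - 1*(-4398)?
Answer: -648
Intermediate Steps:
O(W) = 29*W
O(-174) - 1*(-4398) = 29*(-174) - 1*(-4398) = -5046 + 4398 = -648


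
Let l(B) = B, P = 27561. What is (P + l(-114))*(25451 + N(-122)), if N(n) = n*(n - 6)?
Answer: 1127165949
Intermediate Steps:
N(n) = n*(-6 + n)
(P + l(-114))*(25451 + N(-122)) = (27561 - 114)*(25451 - 122*(-6 - 122)) = 27447*(25451 - 122*(-128)) = 27447*(25451 + 15616) = 27447*41067 = 1127165949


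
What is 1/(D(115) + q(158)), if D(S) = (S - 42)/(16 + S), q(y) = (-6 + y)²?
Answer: 131/3026697 ≈ 4.3282e-5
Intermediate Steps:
D(S) = (-42 + S)/(16 + S)
1/(D(115) + q(158)) = 1/((-42 + 115)/(16 + 115) + (-6 + 158)²) = 1/(73/131 + 152²) = 1/((1/131)*73 + 23104) = 1/(73/131 + 23104) = 1/(3026697/131) = 131/3026697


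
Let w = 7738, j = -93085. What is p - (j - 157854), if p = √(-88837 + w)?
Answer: 250939 + 3*I*√9011 ≈ 2.5094e+5 + 284.78*I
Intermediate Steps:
p = 3*I*√9011 (p = √(-88837 + 7738) = √(-81099) = 3*I*√9011 ≈ 284.78*I)
p - (j - 157854) = 3*I*√9011 - (-93085 - 157854) = 3*I*√9011 - 1*(-250939) = 3*I*√9011 + 250939 = 250939 + 3*I*√9011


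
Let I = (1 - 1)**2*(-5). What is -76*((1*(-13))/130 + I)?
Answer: 38/5 ≈ 7.6000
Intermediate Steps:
I = 0 (I = 0**2*(-5) = 0*(-5) = 0)
-76*((1*(-13))/130 + I) = -76*((1*(-13))/130 + 0) = -76*(-13*1/130 + 0) = -76*(-1/10 + 0) = -76*(-1/10) = 38/5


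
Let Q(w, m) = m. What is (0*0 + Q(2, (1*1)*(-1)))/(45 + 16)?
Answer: -1/61 ≈ -0.016393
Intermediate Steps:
(0*0 + Q(2, (1*1)*(-1)))/(45 + 16) = (0*0 + (1*1)*(-1))/(45 + 16) = (0 + 1*(-1))/61 = (0 - 1)/61 = (1/61)*(-1) = -1/61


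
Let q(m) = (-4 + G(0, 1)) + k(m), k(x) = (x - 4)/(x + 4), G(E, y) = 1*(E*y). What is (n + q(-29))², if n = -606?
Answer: 231557089/625 ≈ 3.7049e+5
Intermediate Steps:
G(E, y) = E*y
k(x) = (-4 + x)/(4 + x)
q(m) = -4 + (-4 + m)/(4 + m) (q(m) = (-4 + 0*1) + (-4 + m)/(4 + m) = (-4 + 0) + (-4 + m)/(4 + m) = -4 + (-4 + m)/(4 + m))
(n + q(-29))² = (-606 + (-20 - 3*(-29))/(4 - 29))² = (-606 + (-20 + 87)/(-25))² = (-606 - 1/25*67)² = (-606 - 67/25)² = (-15217/25)² = 231557089/625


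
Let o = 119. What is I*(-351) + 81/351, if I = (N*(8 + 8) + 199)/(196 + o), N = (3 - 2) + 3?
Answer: -133236/455 ≈ -292.83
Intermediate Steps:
N = 4 (N = 1 + 3 = 4)
I = 263/315 (I = (4*(8 + 8) + 199)/(196 + 119) = (4*16 + 199)/315 = (64 + 199)*(1/315) = 263*(1/315) = 263/315 ≈ 0.83492)
I*(-351) + 81/351 = (263/315)*(-351) + 81/351 = -10257/35 + 81*(1/351) = -10257/35 + 3/13 = -133236/455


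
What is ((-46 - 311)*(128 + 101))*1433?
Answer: -117152049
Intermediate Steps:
((-46 - 311)*(128 + 101))*1433 = -357*229*1433 = -81753*1433 = -117152049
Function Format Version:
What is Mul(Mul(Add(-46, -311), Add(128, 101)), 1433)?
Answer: -117152049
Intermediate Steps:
Mul(Mul(Add(-46, -311), Add(128, 101)), 1433) = Mul(Mul(-357, 229), 1433) = Mul(-81753, 1433) = -117152049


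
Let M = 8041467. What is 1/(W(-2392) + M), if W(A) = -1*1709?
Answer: 1/8039758 ≈ 1.2438e-7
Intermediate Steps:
W(A) = -1709
1/(W(-2392) + M) = 1/(-1709 + 8041467) = 1/8039758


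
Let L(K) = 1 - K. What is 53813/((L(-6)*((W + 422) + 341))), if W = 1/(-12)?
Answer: 645756/64085 ≈ 10.077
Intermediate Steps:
W = -1/12 ≈ -0.083333
53813/((L(-6)*((W + 422) + 341))) = 53813/(((1 - 1*(-6))*((-1/12 + 422) + 341))) = 53813/(((1 + 6)*(5063/12 + 341))) = 53813/((7*(9155/12))) = 53813/(64085/12) = 53813*(12/64085) = 645756/64085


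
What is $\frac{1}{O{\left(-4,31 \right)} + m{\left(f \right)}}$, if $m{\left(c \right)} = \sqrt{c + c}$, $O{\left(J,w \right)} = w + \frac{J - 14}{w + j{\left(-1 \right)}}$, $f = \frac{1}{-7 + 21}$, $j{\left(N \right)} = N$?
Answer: $\frac{5320}{161703} - \frac{25 \sqrt{7}}{161703} \approx 0.032491$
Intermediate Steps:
$f = \frac{1}{14} \approx 0.071429$
$O{\left(J,w \right)} = w + \frac{-14 + J}{-1 + w}$ ($O{\left(J,w \right)} = w + \frac{J - 14}{w - 1} = w + \frac{-14 + J}{-1 + w}$)
$m{\left(c \right)} = \sqrt{2} \sqrt{c}$ ($m{\left(c \right)} = \sqrt{2 c} = \sqrt{2} \sqrt{c}$)
$\frac{1}{O{\left(-4,31 \right)} + m{\left(f \right)}} = \frac{1}{\frac{-14 - 4 + 31^{2} - 31}{-1 + 31} + \frac{\sqrt{2}}{\sqrt{14}}} = \frac{1}{\frac{-14 - 4 + 961 - 31}{30} + \sqrt{2} \frac{\sqrt{14}}{14}} = \frac{1}{\frac{1}{30} \cdot 912 + \frac{\sqrt{7}}{7}} = \frac{1}{\frac{152}{5} + \frac{\sqrt{7}}{7}}$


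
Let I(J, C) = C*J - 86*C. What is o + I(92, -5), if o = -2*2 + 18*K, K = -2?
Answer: -70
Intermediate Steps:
I(J, C) = -86*C + C*J
o = -40 (o = -2*2 + 18*(-2) = -4 - 36 = -40)
o + I(92, -5) = -40 - 5*(-86 + 92) = -40 - 5*6 = -40 - 30 = -70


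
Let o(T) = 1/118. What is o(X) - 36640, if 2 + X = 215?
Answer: -4323519/118 ≈ -36640.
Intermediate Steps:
X = 213 (X = -2 + 215 = 213)
o(T) = 1/118
o(X) - 36640 = 1/118 - 36640 = -4323519/118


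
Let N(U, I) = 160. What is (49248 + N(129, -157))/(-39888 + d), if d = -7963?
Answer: -49408/47851 ≈ -1.0325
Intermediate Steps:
(49248 + N(129, -157))/(-39888 + d) = (49248 + 160)/(-39888 - 7963) = 49408/(-47851) = 49408*(-1/47851) = -49408/47851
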